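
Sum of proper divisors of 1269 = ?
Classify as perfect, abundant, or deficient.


Proper divisors: 1, 3, 9, 27, 47, 141, 423
Sum = 1 + 3 + 9 + 27 + 47 + 141 + 423 = 651
651 < 1269 → deficient

s(1269) = 651 (deficient)


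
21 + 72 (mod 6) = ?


21 + 72 = 93
93 mod 6 = 3


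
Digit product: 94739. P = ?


9 × 4 × 7 × 3 × 9 = 6804


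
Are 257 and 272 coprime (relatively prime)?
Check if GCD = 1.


Euclidean algorithm:
272 = 1 * 257 + 15
257 = 17 * 15 + 2
15 = 7 * 2 + 1
2 = 2 * 1 + 0
GCD(257, 272) = 1

Yes, coprime (GCD = 1)


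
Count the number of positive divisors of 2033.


2033 = 19^1 × 107^1
d(2033) = (1+1) × (1+1) = 4

4 divisors


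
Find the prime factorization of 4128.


4128 / 2 = 2064
2064 / 2 = 1032
1032 / 2 = 516
516 / 2 = 258
258 / 2 = 129
129 / 3 = 43
43 / 43 = 1
4128 = 2^5 × 3 × 43


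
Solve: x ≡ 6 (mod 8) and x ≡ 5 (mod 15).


M = 8*15 = 120
M1 = M/8 = 15, M2 = M/15 = 8
M1^(-1) mod 8 = 7, M2^(-1) mod 15 = 2
x = 6*15*7 + 5*8*2 = 710
710 mod 120 = 110
Check: 110 mod 8 = 6 ✓, 110 mod 15 = 5 ✓

x ≡ 110 (mod 120)


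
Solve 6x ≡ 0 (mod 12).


GCD(6, 12) = 6 divides 0
Divide: 1x ≡ 0 (mod 2)
x ≡ 0 (mod 2)


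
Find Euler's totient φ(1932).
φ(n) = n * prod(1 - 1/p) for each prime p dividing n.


1932 = 2^2 × 3 × 7 × 23
Prime factors: 2, 3, 7, 23
φ(1932) = 1932 × (1-1/2) × (1-1/3) × (1-1/7) × (1-1/23)
= 1932 × 1/2 × 2/3 × 6/7 × 22/23 = 528

φ(1932) = 528


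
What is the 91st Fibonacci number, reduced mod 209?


F(k) mod 209 for k=1..91:
1, 1, 2, 3, 5, 8, 13, 21, 34, 55, 89, 144, 24, 168, 192, 151, 134, 76, 1, 77, 78, 155, 24, 179, 203, 173, 167, 131, 89, 11, 100, 111, 2, 113, 115, 19, 134, 153, 78, 22, 100, 122, 13, 135, 148, 74, 13, 87, 100, 187, 78, 56, 134, 190, 115, 96, 2, 98, 100, 198, 89, 78, 167, 36, 203, 30, 24, 54, 78, 132, 1, 133, 134, 58, 192, 41, 24, 65, 89, 154, 34, 188, 13, 201, 5, 206, 2, 208, 1, 0, 1
F(91) mod 209 = 1


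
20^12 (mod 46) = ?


20^1 mod 46 = 20
20^2 mod 46 = 32
20^3 mod 46 = 42
20^4 mod 46 = 12
20^5 mod 46 = 10
20^6 mod 46 = 16
20^7 mod 46 = 44
20^8 mod 46 = 6
20^9 mod 46 = 28
20^10 mod 46 = 8
20^11 mod 46 = 22
20^12 mod 46 = 26


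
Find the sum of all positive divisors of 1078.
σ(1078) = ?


Divisors of 1078: 1, 2, 7, 11, 14, 22, 49, 77, 98, 154, 539, 1078
Sum = 1 + 2 + 7 + 11 + 14 + 22 + 49 + 77 + 98 + 154 + 539 + 1078 = 2052

σ(1078) = 2052


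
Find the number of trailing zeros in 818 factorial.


floor(818/5) = 163
floor(818/25) = 32
floor(818/125) = 6
floor(818/625) = 1
Total = 202

202 trailing zeros


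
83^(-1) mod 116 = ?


Use the extended Euclidean algorithm on (116, 83); each row r = 116*s + 83*t:
r=116, s=1, t=0
r=83, s=0, t=1
q=1: r=33, s=1, t=-1   [116*(1) + 83*(-1) = 33]
q=2: r=17, s=-2, t=3   [116*(-2) + 83*(3) = 17]
q=1: r=16, s=3, t=-4   [116*(3) + 83*(-4) = 16]
q=1: r=1, s=-5, t=7   [116*(-5) + 83*(7) = 1]
q=16: r=0, s=83, t=-116   [116*(83) + 83*(-116) = 0]
GCD = 1 with t = 7, so 83*(7) ≡ 1 (mod 116)
Inverse = 7 mod 116 = 7
Check: 83 * 7 = 581 ≡ 1 (mod 116)

83^(-1) ≡ 7 (mod 116)


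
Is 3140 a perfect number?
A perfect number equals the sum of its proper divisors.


Proper divisors of 3140: 1, 2, 4, 5, 10, 20, 157, 314, 628, 785, 1570
Sum = 1 + 2 + 4 + 5 + 10 + 20 + 157 + 314 + 628 + 785 + 1570 = 3496

No, 3140 is not perfect (3496 ≠ 3140)


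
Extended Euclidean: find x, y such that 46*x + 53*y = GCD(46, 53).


Tabular extended Euclidean (each row: r = 46*s + 53*t):
r=46, s=1, t=0
r=53, s=0, t=1
q=0: r=46, s=1, t=0   [46*(1) + 53*(0) = 46]
q=1: r=7, s=-1, t=1   [46*(-1) + 53*(1) = 7]
q=6: r=4, s=7, t=-6   [46*(7) + 53*(-6) = 4]
q=1: r=3, s=-8, t=7   [46*(-8) + 53*(7) = 3]
q=1: r=1, s=15, t=-13   [46*(15) + 53*(-13) = 1]
q=3: r=0, s=-53, t=46   [46*(-53) + 53*(46) = 0]
GCD = 1; from the row with r=1: x=15, y=-13
Check: 46*(15) + 53*(-13) = 690 - 689 = 1

GCD = 1, x = 15, y = -13


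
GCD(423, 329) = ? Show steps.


423 = 1 * 329 + 94
329 = 3 * 94 + 47
94 = 2 * 47 + 0
GCD = 47


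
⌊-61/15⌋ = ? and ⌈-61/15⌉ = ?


-61/15 = -4.0667
floor = -5
ceil = -4

floor = -5, ceil = -4


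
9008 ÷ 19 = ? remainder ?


9008 = 19 * 474 + 2
Check: 9006 + 2 = 9008

q = 474, r = 2


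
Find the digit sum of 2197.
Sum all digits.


2 + 1 + 9 + 7 = 19


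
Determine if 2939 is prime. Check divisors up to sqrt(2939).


Check divisors up to sqrt(2939) = 54.2125
No divisors found.
2939 is prime.

Yes, 2939 is prime


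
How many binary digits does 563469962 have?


563469962 in base 2 = 100001100101011101111010001010
Number of digits = 30

30 digits (base 2)


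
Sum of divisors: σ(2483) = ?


Divisors of 2483: 1, 13, 191, 2483
Sum = 1 + 13 + 191 + 2483 = 2688

σ(2483) = 2688


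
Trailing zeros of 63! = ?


floor(63/5) = 12
floor(63/25) = 2
Total = 14

14 trailing zeros


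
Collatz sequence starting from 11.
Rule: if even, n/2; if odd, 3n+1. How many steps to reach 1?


11 → 34 → 17 → 52 → 26 → 13 → 40 → 20 → 10 → 5 → 16 → 8 → 4 → 2 → 1
Total steps = 14

14 steps


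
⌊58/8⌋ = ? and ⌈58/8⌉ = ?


58/8 = 7.2500
floor = 7
ceil = 8

floor = 7, ceil = 8


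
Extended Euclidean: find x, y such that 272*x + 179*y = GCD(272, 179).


Tabular extended Euclidean (each row: r = 272*s + 179*t):
r=272, s=1, t=0
r=179, s=0, t=1
q=1: r=93, s=1, t=-1   [272*(1) + 179*(-1) = 93]
q=1: r=86, s=-1, t=2   [272*(-1) + 179*(2) = 86]
q=1: r=7, s=2, t=-3   [272*(2) + 179*(-3) = 7]
q=12: r=2, s=-25, t=38   [272*(-25) + 179*(38) = 2]
q=3: r=1, s=77, t=-117   [272*(77) + 179*(-117) = 1]
q=2: r=0, s=-179, t=272   [272*(-179) + 179*(272) = 0]
GCD = 1; from the row with r=1: x=77, y=-117
Check: 272*(77) + 179*(-117) = 20944 - 20943 = 1

GCD = 1, x = 77, y = -117


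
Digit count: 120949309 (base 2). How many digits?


120949309 in base 2 = 111001101011000101000111101
Number of digits = 27

27 digits (base 2)


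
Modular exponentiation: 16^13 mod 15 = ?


16^1 mod 15 = 1
16^2 mod 15 = 1
16^3 mod 15 = 1
16^4 mod 15 = 1
16^5 mod 15 = 1
16^6 mod 15 = 1
16^7 mod 15 = 1
16^8 mod 15 = 1
16^9 mod 15 = 1
16^10 mod 15 = 1
16^11 mod 15 = 1
16^12 mod 15 = 1
16^13 mod 15 = 1


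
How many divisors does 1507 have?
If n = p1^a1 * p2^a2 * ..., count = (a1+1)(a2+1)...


1507 = 11^1 × 137^1
d(1507) = (1+1) × (1+1) = 4

4 divisors


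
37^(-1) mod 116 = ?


Use the extended Euclidean algorithm on (116, 37); each row r = 116*s + 37*t:
r=116, s=1, t=0
r=37, s=0, t=1
q=3: r=5, s=1, t=-3   [116*(1) + 37*(-3) = 5]
q=7: r=2, s=-7, t=22   [116*(-7) + 37*(22) = 2]
q=2: r=1, s=15, t=-47   [116*(15) + 37*(-47) = 1]
q=2: r=0, s=-37, t=116   [116*(-37) + 37*(116) = 0]
GCD = 1 with t = -47, so 37*(-47) ≡ 1 (mod 116)
Inverse = -47 mod 116 = 69
Check: 37 * 69 = 2553 ≡ 1 (mod 116)

37^(-1) ≡ 69 (mod 116)


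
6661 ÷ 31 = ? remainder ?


6661 = 31 * 214 + 27
Check: 6634 + 27 = 6661

q = 214, r = 27


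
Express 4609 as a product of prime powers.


4609 / 11 = 419
419 / 419 = 1
4609 = 11 × 419


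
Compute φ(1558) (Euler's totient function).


1558 = 2 × 19 × 41
Prime factors: 2, 19, 41
φ(1558) = 1558 × (1-1/2) × (1-1/19) × (1-1/41)
= 1558 × 1/2 × 18/19 × 40/41 = 720

φ(1558) = 720


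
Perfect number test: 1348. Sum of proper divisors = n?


Proper divisors of 1348: 1, 2, 4, 337, 674
Sum = 1 + 2 + 4 + 337 + 674 = 1018

No, 1348 is not perfect (1018 ≠ 1348)


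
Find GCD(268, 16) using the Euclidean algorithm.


268 = 16 * 16 + 12
16 = 1 * 12 + 4
12 = 3 * 4 + 0
GCD = 4


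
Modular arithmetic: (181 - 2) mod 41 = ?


181 - 2 = 179
179 mod 41 = 15


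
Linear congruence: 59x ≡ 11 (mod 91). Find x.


GCD(59, 91) = 1, unique solution
a^(-1) mod 91 = 54
x = 54 * 11 mod 91 = 48

x ≡ 48 (mod 91)


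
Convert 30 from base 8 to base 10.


30 (base 8) = 24 (decimal)
24 (decimal) = 24 (base 10)


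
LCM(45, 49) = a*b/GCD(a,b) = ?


GCD(45, 49) = 1
LCM = 45*49/1 = 2205/1 = 2205

LCM = 2205


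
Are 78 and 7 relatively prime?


Euclidean algorithm:
78 = 11 * 7 + 1
7 = 7 * 1 + 0
GCD(78, 7) = 1

Yes, coprime (GCD = 1)


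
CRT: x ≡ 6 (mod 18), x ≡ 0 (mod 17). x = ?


M = 18*17 = 306
M1 = M/18 = 17, M2 = M/17 = 18
M1^(-1) mod 18 = 17, M2^(-1) mod 17 = 1
x = 6*17*17 + 0*18*1 = 1734
1734 mod 306 = 204
Check: 204 mod 18 = 6 ✓, 204 mod 17 = 0 ✓

x ≡ 204 (mod 306)


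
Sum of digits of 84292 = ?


8 + 4 + 2 + 9 + 2 = 25


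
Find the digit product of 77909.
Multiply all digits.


7 × 7 × 9 × 0 × 9 = 0


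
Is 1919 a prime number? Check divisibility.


1919 / 19 = 101 (exact division)
1919 is NOT prime.

No, 1919 is not prime


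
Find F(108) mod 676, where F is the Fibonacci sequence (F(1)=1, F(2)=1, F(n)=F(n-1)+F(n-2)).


F(k) mod 676 for k=1..108:
1, 1, 2, 3, 5, 8, 13, 21, 34, 55, 89, 144, 233, 377, 610, 311, 245, 556, 125, 5, 130, 135, 265, 400, 665, 389, 378, 91, 469, 560, 353, 237, 590, 151, 65, 216, 281, 497, 102, 599, 25, 624, 649, 597, 570, 491, 385, 200, 585, 109, 18, 127, 145, 272, 417, 13, 430, 443, 197, 640, 161, 125, 286, 411, 21, 432, 453, 209, 662, 195, 181, 376, 557, 257, 138, 395, 533, 252, 109, 361, 470, 155, 625, 104, 53, 157, 210, 367, 577, 268, 169, 437, 606, 367, 297, 664, 285, 273, 558, 155, 37, 192, 229, 421, 650, 395, 369, 88
F(108) mod 676 = 88


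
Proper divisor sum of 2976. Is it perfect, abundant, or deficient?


Proper divisors: 1, 2, 3, 4, 6, 8, 12, 16, 24, 31, 32, 48, 62, 93, 96, 124, 186, 248, 372, 496, 744, 992, 1488
Sum = 1 + 2 + 3 + 4 + 6 + 8 + 12 + 16 + 24 + 31 + 32 + 48 + 62 + 93 + 96 + 124 + 186 + 248 + 372 + 496 + 744 + 992 + 1488 = 5088
5088 > 2976 → abundant

s(2976) = 5088 (abundant)


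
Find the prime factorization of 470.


470 / 2 = 235
235 / 5 = 47
47 / 47 = 1
470 = 2 × 5 × 47


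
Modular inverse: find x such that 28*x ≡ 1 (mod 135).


Use the extended Euclidean algorithm on (135, 28); each row r = 135*s + 28*t:
r=135, s=1, t=0
r=28, s=0, t=1
q=4: r=23, s=1, t=-4   [135*(1) + 28*(-4) = 23]
q=1: r=5, s=-1, t=5   [135*(-1) + 28*(5) = 5]
q=4: r=3, s=5, t=-24   [135*(5) + 28*(-24) = 3]
q=1: r=2, s=-6, t=29   [135*(-6) + 28*(29) = 2]
q=1: r=1, s=11, t=-53   [135*(11) + 28*(-53) = 1]
q=2: r=0, s=-28, t=135   [135*(-28) + 28*(135) = 0]
GCD = 1 with t = -53, so 28*(-53) ≡ 1 (mod 135)
Inverse = -53 mod 135 = 82
Check: 28 * 82 = 2296 ≡ 1 (mod 135)

28^(-1) ≡ 82 (mod 135)


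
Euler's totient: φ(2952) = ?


2952 = 2^3 × 3^2 × 41
Prime factors: 2, 3, 41
φ(2952) = 2952 × (1-1/2) × (1-1/3) × (1-1/41)
= 2952 × 1/2 × 2/3 × 40/41 = 960

φ(2952) = 960


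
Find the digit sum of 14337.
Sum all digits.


1 + 4 + 3 + 3 + 7 = 18


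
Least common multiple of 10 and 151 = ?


GCD(10, 151) = 1
LCM = 10*151/1 = 1510/1 = 1510

LCM = 1510


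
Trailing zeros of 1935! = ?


floor(1935/5) = 387
floor(1935/25) = 77
floor(1935/125) = 15
floor(1935/625) = 3
Total = 482

482 trailing zeros


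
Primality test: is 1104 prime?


1104 / 2 = 552 (exact division)
1104 is NOT prime.

No, 1104 is not prime


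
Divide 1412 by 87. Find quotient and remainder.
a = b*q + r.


1412 = 87 * 16 + 20
Check: 1392 + 20 = 1412

q = 16, r = 20


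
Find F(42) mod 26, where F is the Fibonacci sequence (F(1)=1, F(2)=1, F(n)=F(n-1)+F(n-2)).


F(k) mod 26 for k=1..42:
1, 1, 2, 3, 5, 8, 13, 21, 8, 3, 11, 14, 25, 13, 12, 25, 11, 10, 21, 5, 0, 5, 5, 10, 15, 25, 14, 13, 1, 14, 15, 3, 18, 21, 13, 8, 21, 3, 24, 1, 25, 0
F(42) mod 26 = 0


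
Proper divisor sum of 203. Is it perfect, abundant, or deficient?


Proper divisors: 1, 7, 29
Sum = 1 + 7 + 29 = 37
37 < 203 → deficient

s(203) = 37 (deficient)


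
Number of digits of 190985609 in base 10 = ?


190985609 has 9 digits in base 10
floor(log10(190985609)) + 1 = floor(8.2810) + 1 = 9

9 digits (base 10)


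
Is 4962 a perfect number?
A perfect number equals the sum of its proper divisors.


Proper divisors of 4962: 1, 2, 3, 6, 827, 1654, 2481
Sum = 1 + 2 + 3 + 6 + 827 + 1654 + 2481 = 4974

No, 4962 is not perfect (4974 ≠ 4962)


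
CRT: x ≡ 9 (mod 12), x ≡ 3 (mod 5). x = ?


M = 12*5 = 60
M1 = M/12 = 5, M2 = M/5 = 12
M1^(-1) mod 12 = 5, M2^(-1) mod 5 = 3
x = 9*5*5 + 3*12*3 = 333
333 mod 60 = 33
Check: 33 mod 12 = 9 ✓, 33 mod 5 = 3 ✓

x ≡ 33 (mod 60)


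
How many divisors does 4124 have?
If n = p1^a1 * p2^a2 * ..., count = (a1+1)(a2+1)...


4124 = 2^2 × 1031^1
d(4124) = (2+1) × (1+1) = 6

6 divisors


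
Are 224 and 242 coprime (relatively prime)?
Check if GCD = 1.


Euclidean algorithm:
242 = 1 * 224 + 18
224 = 12 * 18 + 8
18 = 2 * 8 + 2
8 = 4 * 2 + 0
GCD(224, 242) = 2

No, not coprime (GCD = 2)


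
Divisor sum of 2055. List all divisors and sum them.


Divisors of 2055: 1, 3, 5, 15, 137, 411, 685, 2055
Sum = 1 + 3 + 5 + 15 + 137 + 411 + 685 + 2055 = 3312

σ(2055) = 3312


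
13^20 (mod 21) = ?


13^1 mod 21 = 13
13^2 mod 21 = 1
13^3 mod 21 = 13
13^4 mod 21 = 1
13^5 mod 21 = 13
13^6 mod 21 = 1
13^7 mod 21 = 13
13^8 mod 21 = 1
13^9 mod 21 = 13
13^10 mod 21 = 1
13^11 mod 21 = 13
13^12 mod 21 = 1
13^13 mod 21 = 13
13^14 mod 21 = 1
13^15 mod 21 = 13
13^16 mod 21 = 1
13^17 mod 21 = 13
13^18 mod 21 = 1
13^19 mod 21 = 13
13^20 mod 21 = 1


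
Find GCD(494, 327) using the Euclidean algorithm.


494 = 1 * 327 + 167
327 = 1 * 167 + 160
167 = 1 * 160 + 7
160 = 22 * 7 + 6
7 = 1 * 6 + 1
6 = 6 * 1 + 0
GCD = 1


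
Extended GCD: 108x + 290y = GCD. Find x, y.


Tabular extended Euclidean (each row: r = 108*s + 290*t):
r=108, s=1, t=0
r=290, s=0, t=1
q=0: r=108, s=1, t=0   [108*(1) + 290*(0) = 108]
q=2: r=74, s=-2, t=1   [108*(-2) + 290*(1) = 74]
q=1: r=34, s=3, t=-1   [108*(3) + 290*(-1) = 34]
q=2: r=6, s=-8, t=3   [108*(-8) + 290*(3) = 6]
q=5: r=4, s=43, t=-16   [108*(43) + 290*(-16) = 4]
q=1: r=2, s=-51, t=19   [108*(-51) + 290*(19) = 2]
q=2: r=0, s=145, t=-54   [108*(145) + 290*(-54) = 0]
GCD = 2; from the row with r=2: x=-51, y=19
Check: 108*(-51) + 290*(19) = -5508 + 5510 = 2

GCD = 2, x = -51, y = 19


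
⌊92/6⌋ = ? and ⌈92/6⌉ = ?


92/6 = 15.3333
floor = 15
ceil = 16

floor = 15, ceil = 16


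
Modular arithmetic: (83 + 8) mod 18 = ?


83 + 8 = 91
91 mod 18 = 1


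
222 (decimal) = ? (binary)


222 (base 10) = 222 (decimal)
222 (decimal) = 11011110 (base 2)


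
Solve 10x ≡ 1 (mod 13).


GCD(10, 13) = 1, unique solution
a^(-1) mod 13 = 4
x = 4 * 1 mod 13 = 4

x ≡ 4 (mod 13)


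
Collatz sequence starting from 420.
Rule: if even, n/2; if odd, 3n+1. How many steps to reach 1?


420 → 210 → 105 → 316 → 158 → 79 → 238 → 119 → 358 → 179 → 538 → 269 → 808 → 404 → 202 → 101 → 304 → 152 → 76 → 38 → 19 → 58 → 29 → 88 → 44 → 22 → 11 → 34 → 17 → 52 → 26 → 13 → 40 → 20 → 10 → 5 → 16 → 8 → 4 → 2 → 1
Total steps = 40

40 steps


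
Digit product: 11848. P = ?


1 × 1 × 8 × 4 × 8 = 256


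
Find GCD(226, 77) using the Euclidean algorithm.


226 = 2 * 77 + 72
77 = 1 * 72 + 5
72 = 14 * 5 + 2
5 = 2 * 2 + 1
2 = 2 * 1 + 0
GCD = 1


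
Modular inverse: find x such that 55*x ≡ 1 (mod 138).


Use the extended Euclidean algorithm on (138, 55); each row r = 138*s + 55*t:
r=138, s=1, t=0
r=55, s=0, t=1
q=2: r=28, s=1, t=-2   [138*(1) + 55*(-2) = 28]
q=1: r=27, s=-1, t=3   [138*(-1) + 55*(3) = 27]
q=1: r=1, s=2, t=-5   [138*(2) + 55*(-5) = 1]
q=27: r=0, s=-55, t=138   [138*(-55) + 55*(138) = 0]
GCD = 1 with t = -5, so 55*(-5) ≡ 1 (mod 138)
Inverse = -5 mod 138 = 133
Check: 55 * 133 = 7315 ≡ 1 (mod 138)

55^(-1) ≡ 133 (mod 138)


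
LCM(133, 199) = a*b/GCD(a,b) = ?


GCD(133, 199) = 1
LCM = 133*199/1 = 26467/1 = 26467

LCM = 26467


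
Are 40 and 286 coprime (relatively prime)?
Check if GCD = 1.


Euclidean algorithm:
286 = 7 * 40 + 6
40 = 6 * 6 + 4
6 = 1 * 4 + 2
4 = 2 * 2 + 0
GCD(40, 286) = 2

No, not coprime (GCD = 2)


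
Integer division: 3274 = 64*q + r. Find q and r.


3274 = 64 * 51 + 10
Check: 3264 + 10 = 3274

q = 51, r = 10


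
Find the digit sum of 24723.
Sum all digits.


2 + 4 + 7 + 2 + 3 = 18


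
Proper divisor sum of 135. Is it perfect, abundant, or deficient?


Proper divisors: 1, 3, 5, 9, 15, 27, 45
Sum = 1 + 3 + 5 + 9 + 15 + 27 + 45 = 105
105 < 135 → deficient

s(135) = 105 (deficient)


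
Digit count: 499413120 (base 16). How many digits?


499413120 in base 16 = 1DC47080
Number of digits = 8

8 digits (base 16)


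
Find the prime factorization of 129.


129 / 3 = 43
43 / 43 = 1
129 = 3 × 43


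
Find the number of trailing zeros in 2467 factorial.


floor(2467/5) = 493
floor(2467/25) = 98
floor(2467/125) = 19
floor(2467/625) = 3
Total = 613

613 trailing zeros


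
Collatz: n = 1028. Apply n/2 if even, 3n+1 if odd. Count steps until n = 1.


1028 → 514 → 257 → 772 → 386 → 193 → 580 → 290 → 145 → 436 → 218 → 109 → 328 → 164 → 82 → 41 → 124 → 62 → 31 → 94 → 47 → 142 → 71 → 214 → 107 → 322 → 161 → 484 → 242 → 121 → 364 → 182 → 91 → 274 → 137 → 412 → 206 → 103 → 310 → 155 → 466 → 233 → 700 → 350 → 175 → 526 → 263 → 790 → 395 → 1186 → 593 → 1780 → 890 → 445 → 1336 → 668 → 334 → 167 → 502 → 251 → 754 → 377 → 1132 → 566 → 283 → 850 → 425 → 1276 → 638 → 319 → 958 → 479 → 1438 → 719 → 2158 → 1079 → 3238 → 1619 → 4858 → 2429 → 7288 → 3644 → 1822 → 911 → 2734 → 1367 → 4102 → 2051 → 6154 → 3077 → 9232 → 4616 → 2308 → 1154 → 577 → 1732 → 866 → 433 → 1300 → 650 → 325 → 976 → 488 → 244 → 122 → 61 → 184 → 92 → 46 → 23 → 70 → 35 → 106 → 53 → 160 → 80 → 40 → 20 → 10 → 5 → 16 → 8 → 4 → 2 → 1
Total steps = 124

124 steps


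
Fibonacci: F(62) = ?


Sequence: 1, 1, 2, 3, 5, 8, 13, 21, 34, 55, 89, 144, 233, 377, 610, 987, 1597, 2584, 4181, 6765, 10946, 17711, 28657, 46368, 75025, 121393, 196418, 317811, 514229, 832040, 1346269, 2178309, 3524578, 5702887, 9227465, 14930352, 24157817, 39088169, 63245986, 102334155, 165580141, 267914296, 433494437, 701408733, 1134903170, 1836311903, 2971215073, 4807526976, 7778742049, 12586269025, 20365011074, 32951280099, 53316291173, 86267571272, 139583862445, 225851433717, 365435296162, 591286729879, 956722026041, 1548008755920, 2504730781961, 4052739537881
F(62) = 4052739537881


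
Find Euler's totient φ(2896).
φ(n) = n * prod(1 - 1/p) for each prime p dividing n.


2896 = 2^4 × 181
Prime factors: 2, 181
φ(2896) = 2896 × (1-1/2) × (1-1/181)
= 2896 × 1/2 × 180/181 = 1440

φ(2896) = 1440


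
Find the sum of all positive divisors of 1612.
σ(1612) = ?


Divisors of 1612: 1, 2, 4, 13, 26, 31, 52, 62, 124, 403, 806, 1612
Sum = 1 + 2 + 4 + 13 + 26 + 31 + 52 + 62 + 124 + 403 + 806 + 1612 = 3136

σ(1612) = 3136


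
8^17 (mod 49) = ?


8^1 mod 49 = 8
8^2 mod 49 = 15
8^3 mod 49 = 22
8^4 mod 49 = 29
8^5 mod 49 = 36
8^6 mod 49 = 43
8^7 mod 49 = 1
8^8 mod 49 = 8
8^9 mod 49 = 15
8^10 mod 49 = 22
8^11 mod 49 = 29
8^12 mod 49 = 36
8^13 mod 49 = 43
8^14 mod 49 = 1
8^15 mod 49 = 8
8^16 mod 49 = 15
8^17 mod 49 = 22


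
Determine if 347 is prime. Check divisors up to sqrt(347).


Check divisors up to sqrt(347) = 18.6279
No divisors found.
347 is prime.

Yes, 347 is prime


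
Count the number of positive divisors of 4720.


4720 = 2^4 × 5^1 × 59^1
d(4720) = (4+1) × (1+1) × (1+1) = 20

20 divisors


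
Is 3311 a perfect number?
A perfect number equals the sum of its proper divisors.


Proper divisors of 3311: 1, 7, 11, 43, 77, 301, 473
Sum = 1 + 7 + 11 + 43 + 77 + 301 + 473 = 913

No, 3311 is not perfect (913 ≠ 3311)


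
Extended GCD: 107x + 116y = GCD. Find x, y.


Tabular extended Euclidean (each row: r = 107*s + 116*t):
r=107, s=1, t=0
r=116, s=0, t=1
q=0: r=107, s=1, t=0   [107*(1) + 116*(0) = 107]
q=1: r=9, s=-1, t=1   [107*(-1) + 116*(1) = 9]
q=11: r=8, s=12, t=-11   [107*(12) + 116*(-11) = 8]
q=1: r=1, s=-13, t=12   [107*(-13) + 116*(12) = 1]
q=8: r=0, s=116, t=-107   [107*(116) + 116*(-107) = 0]
GCD = 1; from the row with r=1: x=-13, y=12
Check: 107*(-13) + 116*(12) = -1391 + 1392 = 1

GCD = 1, x = -13, y = 12


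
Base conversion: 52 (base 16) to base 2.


52 (base 16) = 82 (decimal)
82 (decimal) = 1010010 (base 2)


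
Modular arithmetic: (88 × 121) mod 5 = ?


88 × 121 = 10648
10648 mod 5 = 3


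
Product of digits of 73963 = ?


7 × 3 × 9 × 6 × 3 = 3402


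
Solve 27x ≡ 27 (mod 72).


GCD(27, 72) = 9 divides 27
Divide: 3x ≡ 3 (mod 8)
x ≡ 1 (mod 8)


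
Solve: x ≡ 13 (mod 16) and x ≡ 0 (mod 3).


M = 16*3 = 48
M1 = M/16 = 3, M2 = M/3 = 16
M1^(-1) mod 16 = 11, M2^(-1) mod 3 = 1
x = 13*3*11 + 0*16*1 = 429
429 mod 48 = 45
Check: 45 mod 16 = 13 ✓, 45 mod 3 = 0 ✓

x ≡ 45 (mod 48)


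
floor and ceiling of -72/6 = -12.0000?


-72/6 = -12.0000
floor = -12
ceil = -12

floor = -12, ceil = -12


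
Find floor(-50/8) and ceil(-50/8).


-50/8 = -6.2500
floor = -7
ceil = -6

floor = -7, ceil = -6


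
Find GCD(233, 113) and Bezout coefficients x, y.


Tabular extended Euclidean (each row: r = 233*s + 113*t):
r=233, s=1, t=0
r=113, s=0, t=1
q=2: r=7, s=1, t=-2   [233*(1) + 113*(-2) = 7]
q=16: r=1, s=-16, t=33   [233*(-16) + 113*(33) = 1]
q=7: r=0, s=113, t=-233   [233*(113) + 113*(-233) = 0]
GCD = 1; from the row with r=1: x=-16, y=33
Check: 233*(-16) + 113*(33) = -3728 + 3729 = 1

GCD = 1, x = -16, y = 33


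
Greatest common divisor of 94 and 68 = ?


94 = 1 * 68 + 26
68 = 2 * 26 + 16
26 = 1 * 16 + 10
16 = 1 * 10 + 6
10 = 1 * 6 + 4
6 = 1 * 4 + 2
4 = 2 * 2 + 0
GCD = 2


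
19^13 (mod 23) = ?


19^1 mod 23 = 19
19^2 mod 23 = 16
19^3 mod 23 = 5
19^4 mod 23 = 3
19^5 mod 23 = 11
19^6 mod 23 = 2
19^7 mod 23 = 15
19^8 mod 23 = 9
19^9 mod 23 = 10
19^10 mod 23 = 6
19^11 mod 23 = 22
19^12 mod 23 = 4
19^13 mod 23 = 7


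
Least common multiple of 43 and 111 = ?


GCD(43, 111) = 1
LCM = 43*111/1 = 4773/1 = 4773

LCM = 4773


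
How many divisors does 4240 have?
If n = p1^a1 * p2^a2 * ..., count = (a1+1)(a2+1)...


4240 = 2^4 × 5^1 × 53^1
d(4240) = (4+1) × (1+1) × (1+1) = 20

20 divisors


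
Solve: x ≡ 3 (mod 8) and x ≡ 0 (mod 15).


M = 8*15 = 120
M1 = M/8 = 15, M2 = M/15 = 8
M1^(-1) mod 8 = 7, M2^(-1) mod 15 = 2
x = 3*15*7 + 0*8*2 = 315
315 mod 120 = 75
Check: 75 mod 8 = 3 ✓, 75 mod 15 = 0 ✓

x ≡ 75 (mod 120)


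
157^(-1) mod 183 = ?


Use the extended Euclidean algorithm on (183, 157); each row r = 183*s + 157*t:
r=183, s=1, t=0
r=157, s=0, t=1
q=1: r=26, s=1, t=-1   [183*(1) + 157*(-1) = 26]
q=6: r=1, s=-6, t=7   [183*(-6) + 157*(7) = 1]
q=26: r=0, s=157, t=-183   [183*(157) + 157*(-183) = 0]
GCD = 1 with t = 7, so 157*(7) ≡ 1 (mod 183)
Inverse = 7 mod 183 = 7
Check: 157 * 7 = 1099 ≡ 1 (mod 183)

157^(-1) ≡ 7 (mod 183)


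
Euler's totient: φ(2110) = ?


2110 = 2 × 5 × 211
Prime factors: 2, 5, 211
φ(2110) = 2110 × (1-1/2) × (1-1/5) × (1-1/211)
= 2110 × 1/2 × 4/5 × 210/211 = 840

φ(2110) = 840


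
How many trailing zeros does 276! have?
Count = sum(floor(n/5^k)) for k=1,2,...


floor(276/5) = 55
floor(276/25) = 11
floor(276/125) = 2
Total = 68

68 trailing zeros


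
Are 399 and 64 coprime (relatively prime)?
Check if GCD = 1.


Euclidean algorithm:
399 = 6 * 64 + 15
64 = 4 * 15 + 4
15 = 3 * 4 + 3
4 = 1 * 3 + 1
3 = 3 * 1 + 0
GCD(399, 64) = 1

Yes, coprime (GCD = 1)


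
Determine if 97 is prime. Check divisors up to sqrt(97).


Check divisors up to sqrt(97) = 9.8489
No divisors found.
97 is prime.

Yes, 97 is prime


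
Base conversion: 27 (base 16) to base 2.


27 (base 16) = 39 (decimal)
39 (decimal) = 100111 (base 2)


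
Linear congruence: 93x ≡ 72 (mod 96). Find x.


GCD(93, 96) = 3 divides 72
Divide: 31x ≡ 24 (mod 32)
x ≡ 8 (mod 32)


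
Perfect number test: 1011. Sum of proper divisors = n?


Proper divisors of 1011: 1, 3, 337
Sum = 1 + 3 + 337 = 341

No, 1011 is not perfect (341 ≠ 1011)


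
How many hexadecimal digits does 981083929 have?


981083929 in base 16 = 3A7A2719
Number of digits = 8

8 digits (base 16)


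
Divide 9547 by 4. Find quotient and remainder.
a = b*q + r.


9547 = 4 * 2386 + 3
Check: 9544 + 3 = 9547

q = 2386, r = 3


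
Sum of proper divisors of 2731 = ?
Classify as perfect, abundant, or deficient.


Proper divisors: 1
Sum = 1 = 1
1 < 2731 → deficient

s(2731) = 1 (deficient)


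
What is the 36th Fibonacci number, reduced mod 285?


F(k) mod 285 for k=1..36:
1, 1, 2, 3, 5, 8, 13, 21, 34, 55, 89, 144, 233, 92, 40, 132, 172, 19, 191, 210, 116, 41, 157, 198, 70, 268, 53, 36, 89, 125, 214, 54, 268, 37, 20, 57
F(36) mod 285 = 57


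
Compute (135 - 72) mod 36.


135 - 72 = 63
63 mod 36 = 27


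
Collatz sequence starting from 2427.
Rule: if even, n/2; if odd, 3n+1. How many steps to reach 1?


2427 → 7282 → 3641 → 10924 → 5462 → 2731 → 8194 → 4097 → 12292 → 6146 → 3073 → 9220 → 4610 → 2305 → 6916 → 3458 → 1729 → 5188 → 2594 → 1297 → 3892 → 1946 → 973 → 2920 → 1460 → 730 → 365 → 1096 → 548 → 274 → 137 → 412 → 206 → 103 → 310 → 155 → 466 → 233 → 700 → 350 → 175 → 526 → 263 → 790 → 395 → 1186 → 593 → 1780 → 890 → 445 → 1336 → 668 → 334 → 167 → 502 → 251 → 754 → 377 → 1132 → 566 → 283 → 850 → 425 → 1276 → 638 → 319 → 958 → 479 → 1438 → 719 → 2158 → 1079 → 3238 → 1619 → 4858 → 2429 → 7288 → 3644 → 1822 → 911 → 2734 → 1367 → 4102 → 2051 → 6154 → 3077 → 9232 → 4616 → 2308 → 1154 → 577 → 1732 → 866 → 433 → 1300 → 650 → 325 → 976 → 488 → 244 → 122 → 61 → 184 → 92 → 46 → 23 → 70 → 35 → 106 → 53 → 160 → 80 → 40 → 20 → 10 → 5 → 16 → 8 → 4 → 2 → 1
Total steps = 120

120 steps


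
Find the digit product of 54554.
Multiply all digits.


5 × 4 × 5 × 5 × 4 = 2000


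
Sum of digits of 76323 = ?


7 + 6 + 3 + 2 + 3 = 21


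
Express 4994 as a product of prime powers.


4994 / 2 = 2497
2497 / 11 = 227
227 / 227 = 1
4994 = 2 × 11 × 227


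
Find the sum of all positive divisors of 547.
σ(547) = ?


Divisors of 547: 1, 547
Sum = 1 + 547 = 548

σ(547) = 548


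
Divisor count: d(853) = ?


853 = 853^1
d(853) = (1+1) = 2

2 divisors


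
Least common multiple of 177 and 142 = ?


GCD(177, 142) = 1
LCM = 177*142/1 = 25134/1 = 25134

LCM = 25134


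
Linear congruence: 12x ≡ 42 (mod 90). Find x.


GCD(12, 90) = 6 divides 42
Divide: 2x ≡ 7 (mod 15)
x ≡ 11 (mod 15)


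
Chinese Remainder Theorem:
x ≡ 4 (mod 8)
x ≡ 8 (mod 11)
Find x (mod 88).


M = 8*11 = 88
M1 = M/8 = 11, M2 = M/11 = 8
M1^(-1) mod 8 = 3, M2^(-1) mod 11 = 7
x = 4*11*3 + 8*8*7 = 580
580 mod 88 = 52
Check: 52 mod 8 = 4 ✓, 52 mod 11 = 8 ✓

x ≡ 52 (mod 88)


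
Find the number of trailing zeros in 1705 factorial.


floor(1705/5) = 341
floor(1705/25) = 68
floor(1705/125) = 13
floor(1705/625) = 2
Total = 424

424 trailing zeros


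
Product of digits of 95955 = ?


9 × 5 × 9 × 5 × 5 = 10125


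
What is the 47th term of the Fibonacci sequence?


Sequence: 1, 1, 2, 3, 5, 8, 13, 21, 34, 55, 89, 144, 233, 377, 610, 987, 1597, 2584, 4181, 6765, 10946, 17711, 28657, 46368, 75025, 121393, 196418, 317811, 514229, 832040, 1346269, 2178309, 3524578, 5702887, 9227465, 14930352, 24157817, 39088169, 63245986, 102334155, 165580141, 267914296, 433494437, 701408733, 1134903170, 1836311903, 2971215073
F(47) = 2971215073


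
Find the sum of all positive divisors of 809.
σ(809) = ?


Divisors of 809: 1, 809
Sum = 1 + 809 = 810

σ(809) = 810


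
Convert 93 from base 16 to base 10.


93 (base 16) = 147 (decimal)
147 (decimal) = 147 (base 10)


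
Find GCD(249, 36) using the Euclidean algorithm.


249 = 6 * 36 + 33
36 = 1 * 33 + 3
33 = 11 * 3 + 0
GCD = 3


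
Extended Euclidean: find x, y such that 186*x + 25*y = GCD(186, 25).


Tabular extended Euclidean (each row: r = 186*s + 25*t):
r=186, s=1, t=0
r=25, s=0, t=1
q=7: r=11, s=1, t=-7   [186*(1) + 25*(-7) = 11]
q=2: r=3, s=-2, t=15   [186*(-2) + 25*(15) = 3]
q=3: r=2, s=7, t=-52   [186*(7) + 25*(-52) = 2]
q=1: r=1, s=-9, t=67   [186*(-9) + 25*(67) = 1]
q=2: r=0, s=25, t=-186   [186*(25) + 25*(-186) = 0]
GCD = 1; from the row with r=1: x=-9, y=67
Check: 186*(-9) + 25*(67) = -1674 + 1675 = 1

GCD = 1, x = -9, y = 67


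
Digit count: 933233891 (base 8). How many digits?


933233891 in base 8 = 6750002343
Number of digits = 10

10 digits (base 8)


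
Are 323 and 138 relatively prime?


Euclidean algorithm:
323 = 2 * 138 + 47
138 = 2 * 47 + 44
47 = 1 * 44 + 3
44 = 14 * 3 + 2
3 = 1 * 2 + 1
2 = 2 * 1 + 0
GCD(323, 138) = 1

Yes, coprime (GCD = 1)


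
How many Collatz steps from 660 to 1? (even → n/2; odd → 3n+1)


660 → 330 → 165 → 496 → 248 → 124 → 62 → 31 → 94 → 47 → 142 → 71 → 214 → 107 → 322 → 161 → 484 → 242 → 121 → 364 → 182 → 91 → 274 → 137 → 412 → 206 → 103 → 310 → 155 → 466 → 233 → 700 → 350 → 175 → 526 → 263 → 790 → 395 → 1186 → 593 → 1780 → 890 → 445 → 1336 → 668 → 334 → 167 → 502 → 251 → 754 → 377 → 1132 → 566 → 283 → 850 → 425 → 1276 → 638 → 319 → 958 → 479 → 1438 → 719 → 2158 → 1079 → 3238 → 1619 → 4858 → 2429 → 7288 → 3644 → 1822 → 911 → 2734 → 1367 → 4102 → 2051 → 6154 → 3077 → 9232 → 4616 → 2308 → 1154 → 577 → 1732 → 866 → 433 → 1300 → 650 → 325 → 976 → 488 → 244 → 122 → 61 → 184 → 92 → 46 → 23 → 70 → 35 → 106 → 53 → 160 → 80 → 40 → 20 → 10 → 5 → 16 → 8 → 4 → 2 → 1
Total steps = 113

113 steps


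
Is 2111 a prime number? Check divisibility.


Check divisors up to sqrt(2111) = 45.9456
No divisors found.
2111 is prime.

Yes, 2111 is prime


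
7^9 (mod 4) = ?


7^1 mod 4 = 3
7^2 mod 4 = 1
7^3 mod 4 = 3
7^4 mod 4 = 1
7^5 mod 4 = 3
7^6 mod 4 = 1
7^7 mod 4 = 3
7^8 mod 4 = 1
7^9 mod 4 = 3


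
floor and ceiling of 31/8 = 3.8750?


31/8 = 3.8750
floor = 3
ceil = 4

floor = 3, ceil = 4


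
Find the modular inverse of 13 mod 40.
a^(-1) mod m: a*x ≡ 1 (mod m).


Use the extended Euclidean algorithm on (40, 13); each row r = 40*s + 13*t:
r=40, s=1, t=0
r=13, s=0, t=1
q=3: r=1, s=1, t=-3   [40*(1) + 13*(-3) = 1]
q=13: r=0, s=-13, t=40   [40*(-13) + 13*(40) = 0]
GCD = 1 with t = -3, so 13*(-3) ≡ 1 (mod 40)
Inverse = -3 mod 40 = 37
Check: 13 * 37 = 481 ≡ 1 (mod 40)

13^(-1) ≡ 37 (mod 40)


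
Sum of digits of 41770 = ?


4 + 1 + 7 + 7 + 0 = 19


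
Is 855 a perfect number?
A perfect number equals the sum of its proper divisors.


Proper divisors of 855: 1, 3, 5, 9, 15, 19, 45, 57, 95, 171, 285
Sum = 1 + 3 + 5 + 9 + 15 + 19 + 45 + 57 + 95 + 171 + 285 = 705

No, 855 is not perfect (705 ≠ 855)


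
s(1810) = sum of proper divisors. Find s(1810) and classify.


Proper divisors: 1, 2, 5, 10, 181, 362, 905
Sum = 1 + 2 + 5 + 10 + 181 + 362 + 905 = 1466
1466 < 1810 → deficient

s(1810) = 1466 (deficient)


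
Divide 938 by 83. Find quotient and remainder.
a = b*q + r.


938 = 83 * 11 + 25
Check: 913 + 25 = 938

q = 11, r = 25


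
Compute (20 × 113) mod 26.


20 × 113 = 2260
2260 mod 26 = 24


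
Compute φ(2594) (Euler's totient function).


2594 = 2 × 1297
Prime factors: 2, 1297
φ(2594) = 2594 × (1-1/2) × (1-1/1297)
= 2594 × 1/2 × 1296/1297 = 1296

φ(2594) = 1296


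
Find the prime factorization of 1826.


1826 / 2 = 913
913 / 11 = 83
83 / 83 = 1
1826 = 2 × 11 × 83


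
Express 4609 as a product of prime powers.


4609 / 11 = 419
419 / 419 = 1
4609 = 11 × 419


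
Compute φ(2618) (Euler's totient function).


2618 = 2 × 7 × 11 × 17
Prime factors: 2, 7, 11, 17
φ(2618) = 2618 × (1-1/2) × (1-1/7) × (1-1/11) × (1-1/17)
= 2618 × 1/2 × 6/7 × 10/11 × 16/17 = 960

φ(2618) = 960


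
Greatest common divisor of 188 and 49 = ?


188 = 3 * 49 + 41
49 = 1 * 41 + 8
41 = 5 * 8 + 1
8 = 8 * 1 + 0
GCD = 1


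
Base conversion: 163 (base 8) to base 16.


163 (base 8) = 115 (decimal)
115 (decimal) = 73 (base 16)


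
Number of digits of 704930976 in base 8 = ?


704930976 in base 8 = 5201062240
Number of digits = 10

10 digits (base 8)


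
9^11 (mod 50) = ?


9^1 mod 50 = 9
9^2 mod 50 = 31
9^3 mod 50 = 29
9^4 mod 50 = 11
9^5 mod 50 = 49
9^6 mod 50 = 41
9^7 mod 50 = 19
9^8 mod 50 = 21
9^9 mod 50 = 39
9^10 mod 50 = 1
9^11 mod 50 = 9


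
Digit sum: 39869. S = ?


3 + 9 + 8 + 6 + 9 = 35


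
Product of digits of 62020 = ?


6 × 2 × 0 × 2 × 0 = 0


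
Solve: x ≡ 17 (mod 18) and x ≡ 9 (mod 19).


M = 18*19 = 342
M1 = M/18 = 19, M2 = M/19 = 18
M1^(-1) mod 18 = 1, M2^(-1) mod 19 = 18
x = 17*19*1 + 9*18*18 = 3239
3239 mod 342 = 161
Check: 161 mod 18 = 17 ✓, 161 mod 19 = 9 ✓

x ≡ 161 (mod 342)


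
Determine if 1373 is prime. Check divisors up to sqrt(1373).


Check divisors up to sqrt(1373) = 37.0540
No divisors found.
1373 is prime.

Yes, 1373 is prime


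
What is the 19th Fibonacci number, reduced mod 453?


F(k) mod 453 for k=1..19:
1, 1, 2, 3, 5, 8, 13, 21, 34, 55, 89, 144, 233, 377, 157, 81, 238, 319, 104
F(19) mod 453 = 104


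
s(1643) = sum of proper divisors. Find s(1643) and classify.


Proper divisors: 1, 31, 53
Sum = 1 + 31 + 53 = 85
85 < 1643 → deficient

s(1643) = 85 (deficient)


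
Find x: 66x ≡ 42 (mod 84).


GCD(66, 84) = 6 divides 42
Divide: 11x ≡ 7 (mod 14)
x ≡ 7 (mod 14)


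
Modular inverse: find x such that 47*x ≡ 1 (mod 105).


Use the extended Euclidean algorithm on (105, 47); each row r = 105*s + 47*t:
r=105, s=1, t=0
r=47, s=0, t=1
q=2: r=11, s=1, t=-2   [105*(1) + 47*(-2) = 11]
q=4: r=3, s=-4, t=9   [105*(-4) + 47*(9) = 3]
q=3: r=2, s=13, t=-29   [105*(13) + 47*(-29) = 2]
q=1: r=1, s=-17, t=38   [105*(-17) + 47*(38) = 1]
q=2: r=0, s=47, t=-105   [105*(47) + 47*(-105) = 0]
GCD = 1 with t = 38, so 47*(38) ≡ 1 (mod 105)
Inverse = 38 mod 105 = 38
Check: 47 * 38 = 1786 ≡ 1 (mod 105)

47^(-1) ≡ 38 (mod 105)


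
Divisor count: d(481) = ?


481 = 13^1 × 37^1
d(481) = (1+1) × (1+1) = 4

4 divisors


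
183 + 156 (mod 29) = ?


183 + 156 = 339
339 mod 29 = 20


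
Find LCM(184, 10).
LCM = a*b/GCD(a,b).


GCD(184, 10) = 2
LCM = 184*10/2 = 1840/2 = 920

LCM = 920


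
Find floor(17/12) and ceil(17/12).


17/12 = 1.4167
floor = 1
ceil = 2

floor = 1, ceil = 2


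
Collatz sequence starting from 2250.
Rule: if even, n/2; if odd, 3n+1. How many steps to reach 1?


2250 → 1125 → 3376 → 1688 → 844 → 422 → 211 → 634 → 317 → 952 → 476 → 238 → 119 → 358 → 179 → 538 → 269 → 808 → 404 → 202 → 101 → 304 → 152 → 76 → 38 → 19 → 58 → 29 → 88 → 44 → 22 → 11 → 34 → 17 → 52 → 26 → 13 → 40 → 20 → 10 → 5 → 16 → 8 → 4 → 2 → 1
Total steps = 45

45 steps


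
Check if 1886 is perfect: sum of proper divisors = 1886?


Proper divisors of 1886: 1, 2, 23, 41, 46, 82, 943
Sum = 1 + 2 + 23 + 41 + 46 + 82 + 943 = 1138

No, 1886 is not perfect (1138 ≠ 1886)


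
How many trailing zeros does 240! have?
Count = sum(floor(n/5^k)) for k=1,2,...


floor(240/5) = 48
floor(240/25) = 9
floor(240/125) = 1
Total = 58

58 trailing zeros


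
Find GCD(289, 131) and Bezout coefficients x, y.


Tabular extended Euclidean (each row: r = 289*s + 131*t):
r=289, s=1, t=0
r=131, s=0, t=1
q=2: r=27, s=1, t=-2   [289*(1) + 131*(-2) = 27]
q=4: r=23, s=-4, t=9   [289*(-4) + 131*(9) = 23]
q=1: r=4, s=5, t=-11   [289*(5) + 131*(-11) = 4]
q=5: r=3, s=-29, t=64   [289*(-29) + 131*(64) = 3]
q=1: r=1, s=34, t=-75   [289*(34) + 131*(-75) = 1]
q=3: r=0, s=-131, t=289   [289*(-131) + 131*(289) = 0]
GCD = 1; from the row with r=1: x=34, y=-75
Check: 289*(34) + 131*(-75) = 9826 - 9825 = 1

GCD = 1, x = 34, y = -75


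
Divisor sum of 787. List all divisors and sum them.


Divisors of 787: 1, 787
Sum = 1 + 787 = 788

σ(787) = 788


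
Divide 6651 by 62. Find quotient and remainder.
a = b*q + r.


6651 = 62 * 107 + 17
Check: 6634 + 17 = 6651

q = 107, r = 17


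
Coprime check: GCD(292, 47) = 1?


Euclidean algorithm:
292 = 6 * 47 + 10
47 = 4 * 10 + 7
10 = 1 * 7 + 3
7 = 2 * 3 + 1
3 = 3 * 1 + 0
GCD(292, 47) = 1

Yes, coprime (GCD = 1)


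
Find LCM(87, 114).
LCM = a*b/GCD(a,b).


GCD(87, 114) = 3
LCM = 87*114/3 = 9918/3 = 3306

LCM = 3306


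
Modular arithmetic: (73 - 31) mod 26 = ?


73 - 31 = 42
42 mod 26 = 16


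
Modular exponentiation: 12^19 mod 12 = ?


12^1 mod 12 = 0
12^2 mod 12 = 0
12^3 mod 12 = 0
12^4 mod 12 = 0
12^5 mod 12 = 0
12^6 mod 12 = 0
12^7 mod 12 = 0
12^8 mod 12 = 0
12^9 mod 12 = 0
12^10 mod 12 = 0
12^11 mod 12 = 0
12^12 mod 12 = 0
12^13 mod 12 = 0
12^14 mod 12 = 0
12^15 mod 12 = 0
12^16 mod 12 = 0
12^17 mod 12 = 0
12^18 mod 12 = 0
12^19 mod 12 = 0


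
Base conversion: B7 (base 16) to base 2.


B7 (base 16) = 183 (decimal)
183 (decimal) = 10110111 (base 2)


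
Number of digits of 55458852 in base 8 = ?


55458852 in base 8 = 323436044
Number of digits = 9

9 digits (base 8)


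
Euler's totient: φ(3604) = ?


3604 = 2^2 × 17 × 53
Prime factors: 2, 17, 53
φ(3604) = 3604 × (1-1/2) × (1-1/17) × (1-1/53)
= 3604 × 1/2 × 16/17 × 52/53 = 1664

φ(3604) = 1664


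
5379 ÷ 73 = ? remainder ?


5379 = 73 * 73 + 50
Check: 5329 + 50 = 5379

q = 73, r = 50


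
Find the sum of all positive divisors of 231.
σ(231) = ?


Divisors of 231: 1, 3, 7, 11, 21, 33, 77, 231
Sum = 1 + 3 + 7 + 11 + 21 + 33 + 77 + 231 = 384

σ(231) = 384


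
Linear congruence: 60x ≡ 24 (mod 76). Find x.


GCD(60, 76) = 4 divides 24
Divide: 15x ≡ 6 (mod 19)
x ≡ 8 (mod 19)


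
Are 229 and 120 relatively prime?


Euclidean algorithm:
229 = 1 * 120 + 109
120 = 1 * 109 + 11
109 = 9 * 11 + 10
11 = 1 * 10 + 1
10 = 10 * 1 + 0
GCD(229, 120) = 1

Yes, coprime (GCD = 1)


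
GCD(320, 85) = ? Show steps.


320 = 3 * 85 + 65
85 = 1 * 65 + 20
65 = 3 * 20 + 5
20 = 4 * 5 + 0
GCD = 5


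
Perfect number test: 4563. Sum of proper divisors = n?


Proper divisors of 4563: 1, 3, 9, 13, 27, 39, 117, 169, 351, 507, 1521
Sum = 1 + 3 + 9 + 13 + 27 + 39 + 117 + 169 + 351 + 507 + 1521 = 2757

No, 4563 is not perfect (2757 ≠ 4563)


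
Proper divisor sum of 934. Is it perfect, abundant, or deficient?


Proper divisors: 1, 2, 467
Sum = 1 + 2 + 467 = 470
470 < 934 → deficient

s(934) = 470 (deficient)


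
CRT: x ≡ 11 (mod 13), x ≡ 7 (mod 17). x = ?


M = 13*17 = 221
M1 = M/13 = 17, M2 = M/17 = 13
M1^(-1) mod 13 = 10, M2^(-1) mod 17 = 4
x = 11*17*10 + 7*13*4 = 2234
2234 mod 221 = 24
Check: 24 mod 13 = 11 ✓, 24 mod 17 = 7 ✓

x ≡ 24 (mod 221)


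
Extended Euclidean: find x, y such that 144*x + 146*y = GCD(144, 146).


Tabular extended Euclidean (each row: r = 144*s + 146*t):
r=144, s=1, t=0
r=146, s=0, t=1
q=0: r=144, s=1, t=0   [144*(1) + 146*(0) = 144]
q=1: r=2, s=-1, t=1   [144*(-1) + 146*(1) = 2]
q=72: r=0, s=73, t=-72   [144*(73) + 146*(-72) = 0]
GCD = 2; from the row with r=2: x=-1, y=1
Check: 144*(-1) + 146*(1) = -144 + 146 = 2

GCD = 2, x = -1, y = 1


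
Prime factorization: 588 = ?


588 / 2 = 294
294 / 2 = 147
147 / 3 = 49
49 / 7 = 7
7 / 7 = 1
588 = 2^2 × 3 × 7^2
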